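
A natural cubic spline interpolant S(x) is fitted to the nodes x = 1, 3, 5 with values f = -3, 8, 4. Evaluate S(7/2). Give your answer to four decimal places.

Let σ_i = S''(x_i). Step sizes h_i = 2, 2; slopes of the chords Δ_i = (y_(i+1) - y_i)/h_i = 11/2, -2.
  2·σ_0 + 8·σ_1 + 2·σ_2 = 6(Δ_1 - Δ_0) = -45
Natural end conditions: σ_0 = σ_2 = 0.
Solving the tridiagonal system: σ_0 = 0, σ_1 = -45/8, σ_2 = 0.
On [3, 5], S(x) = 8 + 7/4·(x - 3) - 45/16·(x - 3)² + 15/32·(x - 3)³.
With (x - 3) = 1/2: S(7/2) = 2107/256.

8.2305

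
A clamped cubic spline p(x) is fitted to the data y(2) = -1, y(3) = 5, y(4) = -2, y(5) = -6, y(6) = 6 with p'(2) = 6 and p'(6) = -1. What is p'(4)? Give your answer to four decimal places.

Put m_i = p'' at the i-th knot. Here h = (1, 1, 1, 1) and Δ = (6, -7, -4, 12), so the interior equations h_(i-1)·m_(i-1) + 2(h_(i-1)+h_i)·m_i + h_i·m_(i+1) = 6(Δ_i − Δ_(i-1)) read
  1·m_0 + 4·m_1 + 1·m_2 = 6(Δ_1 - Δ_0) = -78
  1·m_1 + 4·m_2 + 1·m_3 = 6(Δ_2 - Δ_1) = 18
  1·m_2 + 4·m_3 + 1·m_4 = 6(Δ_3 - Δ_2) = 96
Clamped end conditions give two more equations: 2h_0·m_0 + h_0·m_1 = 6(Δ_0 - p'(2)) = 0 and h_3·m_3 + 2h_3·m_4 = 6(p'(6) - Δ_3) = -78.
Hence m_0 = 157/14, m_1 = -157/7, m_2 = 1/2, m_3 = 269/7, m_4 = -815/14.
On [4, 5], p'(x) = b_2 + 2c_2·(x - 4) + 3d_2·(x - 4)² with b_2 = Δ_2 - h_2(2m_2 + m_3)/6 = -74/7, c_2 = m_2/2 = 1/4, d_2 = (m_3 - m_2)/(6h_2) = 177/28. So p'(4) = -74/7.

-10.5714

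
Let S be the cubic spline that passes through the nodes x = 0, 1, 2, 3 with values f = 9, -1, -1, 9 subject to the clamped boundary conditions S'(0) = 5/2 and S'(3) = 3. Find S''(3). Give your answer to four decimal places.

-29.2667

Let m_i = S''(x_i). Step sizes h_i = 1, 1, 1; slopes of the chords Δ_i = (y_(i+1) - y_i)/h_i = -10, 0, 10.
  1·m_0 + 4·m_1 + 1·m_2 = 6(Δ_1 - Δ_0) = 60
  1·m_1 + 4·m_2 + 1·m_3 = 6(Δ_2 - Δ_1) = 60
Clamped end conditions give two more equations: 2h_0·m_0 + h_0·m_1 = 6(Δ_0 - S'(0)) = -75 and h_2·m_2 + 2h_2·m_3 = 6(S'(3) - Δ_2) = -42.
Solving: m_0 = -736/15, m_1 = 347/15, m_2 = 248/15, m_3 = -439/15.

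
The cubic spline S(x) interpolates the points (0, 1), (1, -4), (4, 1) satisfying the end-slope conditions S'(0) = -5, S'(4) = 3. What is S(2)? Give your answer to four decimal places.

-4.9259

Put M_i = S'' at the i-th knot. Here h = (1, 3) and Δ = (-5, 5/3), so the interior equations h_(i-1)·M_(i-1) + 2(h_(i-1)+h_i)·M_i + h_i·M_(i+1) = 6(Δ_i − Δ_(i-1)) read
  1·M_0 + 8·M_1 + 3·M_2 = 6(Δ_1 - Δ_0) = 40
Clamped end conditions give two more equations: 2h_0·M_0 + h_0·M_1 = 6(Δ_0 - S'(0)) = 0 and h_1·M_1 + 2h_1·M_2 = 6(S'(4) - Δ_1) = 8.
Solving: M_0 = -3, M_1 = 6, M_2 = -5/3.
On [1, 4], S(x) = -4 - 7/2·(x - 1) + 3·(x - 1)² - 23/54·(x - 1)³.
With (x - 1) = 1: S(2) = -133/27.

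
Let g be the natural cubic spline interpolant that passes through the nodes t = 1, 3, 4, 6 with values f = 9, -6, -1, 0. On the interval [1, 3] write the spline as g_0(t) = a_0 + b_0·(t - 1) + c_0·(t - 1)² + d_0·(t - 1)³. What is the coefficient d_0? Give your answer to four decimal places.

Write M_i for g''(x_i). With h_i = 2, 1, 2 and divided differences Δ_i = -15/2, 5, 1/2, the continuity of g' gives the tridiagonal system
  2·M_0 + 6·M_1 + 1·M_2 = 6(Δ_1 - Δ_0) = 75
  1·M_1 + 6·M_2 + 2·M_3 = 6(Δ_2 - Δ_1) = -27
Natural end conditions: M_0 = M_3 = 0.
Solving: M_0 = 0, M_1 = 477/35, M_2 = -237/35, M_3 = 0.
On [1, 3], with g_0(t) = a_0 + b_0·(t - 1) + c_0·(t - 1)² + d_0·(t - 1)³: c_0 = M_0/2 = 0, d_0 = (M_1 - M_0)/(6h_0) = 159/140, b_0 = Δ_0 - h_0(2M_0 + M_1)/6 = -843/70.

1.1357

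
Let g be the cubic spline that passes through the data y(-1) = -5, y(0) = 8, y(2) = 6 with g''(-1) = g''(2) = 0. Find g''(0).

Let M_i = g''(x_i). Step sizes h_i = 1, 2; slopes of the chords Δ_i = (y_(i+1) - y_i)/h_i = 13, -1.
  1·M_0 + 6·M_1 + 2·M_2 = 6(Δ_1 - Δ_0) = -84
Natural end conditions: M_0 = M_2 = 0.
Forward elimination and back-substitution give M_0 = 0, M_1 = -14, M_2 = 0.

-14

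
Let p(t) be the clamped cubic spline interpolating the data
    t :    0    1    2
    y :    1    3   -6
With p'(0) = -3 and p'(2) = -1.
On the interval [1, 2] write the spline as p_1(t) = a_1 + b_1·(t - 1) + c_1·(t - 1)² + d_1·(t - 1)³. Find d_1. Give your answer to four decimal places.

Write M_i for p''(x_i). With h_i = 1, 1 and divided differences Δ_i = 2, -9, the continuity of p' gives the tridiagonal system
  1·M_0 + 4·M_1 + 1·M_2 = 6(Δ_1 - Δ_0) = -66
Clamped end conditions give two more equations: 2h_0·M_0 + h_0·M_1 = 6(Δ_0 - p'(0)) = 30 and h_1·M_1 + 2h_1·M_2 = 6(p'(2) - Δ_1) = 48.
Hence M_0 = 65/2, M_1 = -35, M_2 = 83/2.
On [1, 2], with p_1(t) = a_1 + b_1·(t - 1) + c_1·(t - 1)² + d_1·(t - 1)³: c_1 = M_1/2 = -35/2, d_1 = (M_2 - M_1)/(6h_1) = 51/4, b_1 = Δ_1 - h_1(2M_1 + M_2)/6 = -17/4.

12.7500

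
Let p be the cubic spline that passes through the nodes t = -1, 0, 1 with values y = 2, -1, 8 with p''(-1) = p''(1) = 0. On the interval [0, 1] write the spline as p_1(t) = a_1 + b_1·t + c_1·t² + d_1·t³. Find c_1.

Write m_i for p''(x_i). With h_i = 1, 1 and divided differences Δ_i = -3, 9, the continuity of p' gives the tridiagonal system
  1·m_0 + 4·m_1 + 1·m_2 = 6(Δ_1 - Δ_0) = 72
Natural end conditions: m_0 = m_2 = 0.
Solving the tridiagonal system: m_0 = 0, m_1 = 18, m_2 = 0.
On [0, 1], with p_1(t) = a_1 + b_1·t + c_1·t² + d_1·t³: c_1 = m_1/2 = 9, d_1 = (m_2 - m_1)/(6h_1) = -3, b_1 = Δ_1 - h_1(2m_1 + m_2)/6 = 3.

9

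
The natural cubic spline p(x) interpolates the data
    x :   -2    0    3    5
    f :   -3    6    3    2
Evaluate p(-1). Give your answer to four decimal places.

Put σ_i = p'' at the i-th knot. Here h = (2, 3, 2) and Δ = (9/2, -1, -1/2), so the interior equations h_(i-1)·σ_(i-1) + 2(h_(i-1)+h_i)·σ_i + h_i·σ_(i+1) = 6(Δ_i − Δ_(i-1)) read
  2·σ_0 + 10·σ_1 + 3·σ_2 = 6(Δ_1 - Δ_0) = -33
  3·σ_1 + 10·σ_2 + 2·σ_3 = 6(Δ_2 - Δ_1) = 3
Natural end conditions: σ_0 = σ_3 = 0.
Solving: σ_0 = 0, σ_1 = -339/91, σ_2 = 129/91, σ_3 = 0.
On [-2, 0], p(x) = -3 + 1045/182·(x + 2) + 0·(x + 2)² - 113/364·(x + 2)³.
With (x + 2) = 1: p(-1) = 885/364.

2.4313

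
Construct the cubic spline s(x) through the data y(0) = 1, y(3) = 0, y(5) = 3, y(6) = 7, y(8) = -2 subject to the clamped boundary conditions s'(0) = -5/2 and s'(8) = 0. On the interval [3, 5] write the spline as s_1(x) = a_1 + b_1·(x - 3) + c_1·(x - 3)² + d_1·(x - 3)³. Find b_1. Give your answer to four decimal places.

0.2583

With M_i denoting the second derivative at x_i, h_i = 3, 2, 1, 2, and Δ_i = (y_(i+1) − y_i)/h_i = -1/3, 3/2, 4, -9/2:
  3·M_0 + 10·M_1 + 2·M_2 = 6(Δ_1 - Δ_0) = 11
  2·M_1 + 6·M_2 + 1·M_3 = 6(Δ_2 - Δ_1) = 15
  1·M_2 + 6·M_3 + 2·M_4 = 6(Δ_3 - Δ_2) = -51
Clamped end conditions give two more equations: 2h_0·M_0 + h_0·M_1 = 6(Δ_0 - s'(0)) = 13 and h_3·M_3 + 2h_3·M_4 = 6(s'(8) - Δ_3) = 27.
Solving: M_0 = 1130/453, M_1 = -99/151, M_2 = 1521/302, M_3 = -2100/151, M_4 = 8277/604.
On [3, 5], with s_1(x) = a_1 + b_1·(x - 3) + c_1·(x - 3)² + d_1·(x - 3)³: c_1 = M_1/2 = -99/302, d_1 = (M_2 - M_1)/(6h_1) = 573/1208, b_1 = Δ_1 - h_1(2M_1 + M_2)/6 = 39/151.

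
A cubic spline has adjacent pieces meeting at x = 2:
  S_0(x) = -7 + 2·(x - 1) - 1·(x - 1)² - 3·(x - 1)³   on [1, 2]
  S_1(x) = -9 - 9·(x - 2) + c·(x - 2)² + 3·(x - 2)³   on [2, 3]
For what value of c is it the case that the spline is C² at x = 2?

-10

S_0''(x) = -2 - 18·(x - 1), so S_0''(2) = -20. On the right, S_1''(2) = 2c, so c = -10.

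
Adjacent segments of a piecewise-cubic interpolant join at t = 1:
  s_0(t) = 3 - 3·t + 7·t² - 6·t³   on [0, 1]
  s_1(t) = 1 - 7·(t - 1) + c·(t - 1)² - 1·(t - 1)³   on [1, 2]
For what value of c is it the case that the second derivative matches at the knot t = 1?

-11

s_0''(t) = 14 - 36·t, so s_0''(1) = -22. On the right, s_1''(1) = 2c, so c = -11.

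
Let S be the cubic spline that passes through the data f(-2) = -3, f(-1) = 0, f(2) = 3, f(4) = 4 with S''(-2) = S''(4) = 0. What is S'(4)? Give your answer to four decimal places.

0.5563

Write M_i for S''(x_i). With h_i = 1, 3, 2 and divided differences Δ_i = 3, 1, 1/2, the continuity of S' gives the tridiagonal system
  1·M_0 + 8·M_1 + 3·M_2 = 6(Δ_1 - Δ_0) = -12
  3·M_1 + 10·M_2 + 2·M_3 = 6(Δ_2 - Δ_1) = -3
Natural end conditions: M_0 = M_3 = 0.
Solving the tridiagonal system: M_0 = 0, M_1 = -111/71, M_2 = 12/71, M_3 = 0.
On [2, 4], S'(x) = b_2 + 2c_2·(x - 2) + 3d_2·(x - 2)² with b_2 = Δ_2 - h_2(2M_2 + M_3)/6 = 55/142, c_2 = M_2/2 = 6/71, d_2 = (M_3 - M_2)/(6h_2) = -1/71. So S'(4) = 79/142.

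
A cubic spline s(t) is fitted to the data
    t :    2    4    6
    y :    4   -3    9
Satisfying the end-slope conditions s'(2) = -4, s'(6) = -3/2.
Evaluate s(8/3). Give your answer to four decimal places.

0.5185

With m_i denoting the second derivative at x_i, h_i = 2, 2, and Δ_i = (y_(i+1) − y_i)/h_i = -7/2, 6:
  2·m_0 + 8·m_1 + 2·m_2 = 6(Δ_1 - Δ_0) = 57
Clamped end conditions give two more equations: 2h_0·m_0 + h_0·m_1 = 6(Δ_0 - s'(2)) = 3 and h_1·m_1 + 2h_1·m_2 = 6(s'(6) - Δ_1) = -45.
Hence m_0 = -23/4, m_1 = 13, m_2 = -71/4.
On [2, 4], s(t) = 4 - 4·(t - 2) - 23/8·(t - 2)² + 25/16·(t - 2)³.
With (t - 2) = 2/3: s(8/3) = 14/27.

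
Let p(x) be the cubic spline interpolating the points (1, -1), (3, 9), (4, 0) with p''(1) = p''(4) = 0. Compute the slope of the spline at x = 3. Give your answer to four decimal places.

With M_i denoting the second derivative at x_i, h_i = 2, 1, and Δ_i = (y_(i+1) − y_i)/h_i = 5, -9:
  2·M_0 + 6·M_1 + 1·M_2 = 6(Δ_1 - Δ_0) = -84
Natural end conditions: M_0 = M_2 = 0.
Hence M_0 = 0, M_1 = -14, M_2 = 0.
On [3, 4], p'(x) = b_1 + 2c_1·(x - 3) + 3d_1·(x - 3)² with b_1 = Δ_1 - h_1(2M_1 + M_2)/6 = -13/3, c_1 = M_1/2 = -7, d_1 = (M_2 - M_1)/(6h_1) = 7/3. So p'(3) = -13/3.

-4.3333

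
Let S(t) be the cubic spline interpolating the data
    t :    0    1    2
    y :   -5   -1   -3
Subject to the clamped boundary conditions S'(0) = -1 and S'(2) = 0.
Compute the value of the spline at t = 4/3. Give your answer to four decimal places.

Let σ_i = S''(x_i). Step sizes h_i = 1, 1; slopes of the chords Δ_i = (y_(i+1) - y_i)/h_i = 4, -2.
  1·σ_0 + 4·σ_1 + 1·σ_2 = 6(Δ_1 - Δ_0) = -36
Clamped end conditions give two more equations: 2h_0·σ_0 + h_0·σ_1 = 6(Δ_0 - S'(0)) = 30 and h_1·σ_1 + 2h_1·σ_2 = 6(S'(2) - Δ_1) = 12.
Solving the tridiagonal system: σ_0 = 49/2, σ_1 = -19, σ_2 = 31/2.
On [1, 2], S(t) = -1 + 7/4·(t - 1) - 19/2·(t - 1)² + 23/4·(t - 1)³.
With (t - 1) = 1/3: S(4/3) = -34/27.

-1.2593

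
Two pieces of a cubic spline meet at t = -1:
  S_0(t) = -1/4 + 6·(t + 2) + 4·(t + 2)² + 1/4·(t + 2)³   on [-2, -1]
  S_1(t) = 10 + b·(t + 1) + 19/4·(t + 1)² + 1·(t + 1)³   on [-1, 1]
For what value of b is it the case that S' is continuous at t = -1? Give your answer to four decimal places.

14.7500

S_0'(t) = 6 + 8·(t + 2) + 3/4·(t + 2)², so S_0'(-1) = 59/4. On the right, S_1'(-1) = b, so b = 59/4.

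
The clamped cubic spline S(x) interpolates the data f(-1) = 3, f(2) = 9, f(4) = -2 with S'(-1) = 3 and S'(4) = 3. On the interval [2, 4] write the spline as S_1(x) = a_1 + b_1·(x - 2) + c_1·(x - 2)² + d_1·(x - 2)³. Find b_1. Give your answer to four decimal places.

Put σ_i = S'' at the i-th knot. Here h = (3, 2) and Δ = (2, -11/2), so the interior equations h_(i-1)·σ_(i-1) + 2(h_(i-1)+h_i)·σ_i + h_i·σ_(i+1) = 6(Δ_i − Δ_(i-1)) read
  3·σ_0 + 10·σ_1 + 2·σ_2 = 6(Δ_1 - Δ_0) = -45
Clamped end conditions give two more equations: 2h_0·σ_0 + h_0·σ_1 = 6(Δ_0 - S'(-1)) = -6 and h_1·σ_1 + 2h_1·σ_2 = 6(S'(4) - Δ_1) = 51.
Solving the tridiagonal system: σ_0 = 7/2, σ_1 = -9, σ_2 = 69/4.
On [2, 4], with S_1(x) = a_1 + b_1·(x - 2) + c_1·(x - 2)² + d_1·(x - 2)³: c_1 = σ_1/2 = -9/2, d_1 = (σ_2 - σ_1)/(6h_1) = 35/16, b_1 = Δ_1 - h_1(2σ_1 + σ_2)/6 = -21/4.

-5.2500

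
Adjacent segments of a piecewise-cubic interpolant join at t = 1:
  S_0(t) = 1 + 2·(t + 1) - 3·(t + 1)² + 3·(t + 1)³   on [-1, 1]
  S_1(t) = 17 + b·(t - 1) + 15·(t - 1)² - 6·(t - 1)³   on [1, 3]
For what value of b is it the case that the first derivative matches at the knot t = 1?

S_0'(t) = 2 - 6·(t + 1) + 9·(t + 1)², so S_0'(1) = 26. On the right, S_1'(1) = b, so b = 26.

26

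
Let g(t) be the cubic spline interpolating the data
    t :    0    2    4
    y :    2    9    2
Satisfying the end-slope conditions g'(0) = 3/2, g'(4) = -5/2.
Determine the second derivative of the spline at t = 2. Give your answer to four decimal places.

With M_i denoting the second derivative at x_i, h_i = 2, 2, and Δ_i = (y_(i+1) − y_i)/h_i = 7/2, -7/2:
  2·M_0 + 8·M_1 + 2·M_2 = 6(Δ_1 - Δ_0) = -42
Clamped end conditions give two more equations: 2h_0·M_0 + h_0·M_1 = 6(Δ_0 - g'(0)) = 12 and h_1·M_1 + 2h_1·M_2 = 6(g'(4) - Δ_1) = 6.
Solving the tridiagonal system: M_0 = 29/4, M_1 = -17/2, M_2 = 23/4.

-8.5000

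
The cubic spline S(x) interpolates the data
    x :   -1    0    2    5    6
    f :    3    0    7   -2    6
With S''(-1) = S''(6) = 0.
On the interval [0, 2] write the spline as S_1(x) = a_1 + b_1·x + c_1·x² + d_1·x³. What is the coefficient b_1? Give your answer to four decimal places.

Write σ_i for S''(x_i). With h_i = 1, 2, 3, 1 and divided differences Δ_i = -3, 7/2, -3, 8, the continuity of S' gives the tridiagonal system
  1·σ_0 + 6·σ_1 + 2·σ_2 = 6(Δ_1 - Δ_0) = 39
  2·σ_1 + 10·σ_2 + 3·σ_3 = 6(Δ_2 - Δ_1) = -39
  3·σ_2 + 8·σ_3 + 1·σ_4 = 6(Δ_3 - Δ_2) = 66
Natural end conditions: σ_0 = σ_4 = 0.
Solving: σ_0 = 0, σ_1 = 3789/394, σ_2 = -1842/197, σ_3 = 2316/197, σ_4 = 0.
On [0, 2], with S_1(x) = a_1 + b_1·x + c_1·x² + d_1·x³: c_1 = σ_1/2 = 3789/788, d_1 = (σ_2 - σ_1)/(6h_1) = -2491/1576, b_1 = Δ_1 - h_1(2σ_1 + σ_2)/6 = 81/394.

0.2056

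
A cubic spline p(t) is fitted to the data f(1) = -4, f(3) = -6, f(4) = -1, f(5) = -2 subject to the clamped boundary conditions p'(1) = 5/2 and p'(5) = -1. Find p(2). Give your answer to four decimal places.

-5.1932

Put σ_i = p'' at the i-th knot. Here h = (2, 1, 1) and Δ = (-1, 5, -1), so the interior equations h_(i-1)·σ_(i-1) + 2(h_(i-1)+h_i)·σ_i + h_i·σ_(i+1) = 6(Δ_i − Δ_(i-1)) read
  2·σ_0 + 6·σ_1 + 1·σ_2 = 6(Δ_1 - Δ_0) = 36
  1·σ_1 + 4·σ_2 + 1·σ_3 = 6(Δ_2 - Δ_1) = -36
Clamped end conditions give two more equations: 2h_0·σ_0 + h_0·σ_1 = 6(Δ_0 - p'(1)) = -21 and h_2·σ_2 + 2h_2·σ_3 = 6(p'(5) - Δ_2) = 0.
Solving the tridiagonal system: σ_0 = -124/11, σ_1 = 265/22, σ_2 = -151/11, σ_3 = 151/22.
On [1, 3], p(t) = -4 + 5/2·(t - 1) - 62/11·(t - 1)² + 171/88·(t - 1)³.
With (t - 1) = 1: p(2) = -457/88.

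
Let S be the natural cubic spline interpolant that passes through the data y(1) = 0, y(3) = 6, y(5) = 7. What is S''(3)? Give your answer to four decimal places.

With m_i denoting the second derivative at x_i, h_i = 2, 2, and Δ_i = (y_(i+1) − y_i)/h_i = 3, 1/2:
  2·m_0 + 8·m_1 + 2·m_2 = 6(Δ_1 - Δ_0) = -15
Natural end conditions: m_0 = m_2 = 0.
Solving the tridiagonal system: m_0 = 0, m_1 = -15/8, m_2 = 0.

-1.8750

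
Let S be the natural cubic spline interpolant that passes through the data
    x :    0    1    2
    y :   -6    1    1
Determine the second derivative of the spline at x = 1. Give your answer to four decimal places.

Let σ_i = S''(x_i). Step sizes h_i = 1, 1; slopes of the chords Δ_i = (y_(i+1) - y_i)/h_i = 7, 0.
  1·σ_0 + 4·σ_1 + 1·σ_2 = 6(Δ_1 - Δ_0) = -42
Natural end conditions: σ_0 = σ_2 = 0.
Solving: σ_0 = 0, σ_1 = -21/2, σ_2 = 0.

-10.5000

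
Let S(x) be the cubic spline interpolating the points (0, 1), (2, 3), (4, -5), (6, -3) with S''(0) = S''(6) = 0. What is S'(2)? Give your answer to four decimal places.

-2.3333

Write σ_i for S''(x_i). With h_i = 2, 2, 2 and divided differences Δ_i = 1, -4, 1, the continuity of S' gives the tridiagonal system
  2·σ_0 + 8·σ_1 + 2·σ_2 = 6(Δ_1 - Δ_0) = -30
  2·σ_1 + 8·σ_2 + 2·σ_3 = 6(Δ_2 - Δ_1) = 30
Natural end conditions: σ_0 = σ_3 = 0.
Solving the tridiagonal system: σ_0 = 0, σ_1 = -5, σ_2 = 5, σ_3 = 0.
On [2, 4], S'(x) = b_1 + 2c_1·(x - 2) + 3d_1·(x - 2)² with b_1 = Δ_1 - h_1(2σ_1 + σ_2)/6 = -7/3, c_1 = σ_1/2 = -5/2, d_1 = (σ_2 - σ_1)/(6h_1) = 5/6. So S'(2) = -7/3.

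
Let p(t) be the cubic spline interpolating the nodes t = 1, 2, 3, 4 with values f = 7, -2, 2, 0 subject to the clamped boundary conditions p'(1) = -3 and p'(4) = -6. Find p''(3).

Write M_i for p''(x_i). With h_i = 1, 1, 1 and divided differences Δ_i = -9, 4, -2, the continuity of p' gives the tridiagonal system
  1·M_0 + 4·M_1 + 1·M_2 = 6(Δ_1 - Δ_0) = 78
  1·M_1 + 4·M_2 + 1·M_3 = 6(Δ_2 - Δ_1) = -36
Clamped end conditions give two more equations: 2h_0·M_0 + h_0·M_1 = 6(Δ_0 - p'(1)) = -36 and h_2·M_2 + 2h_2·M_3 = 6(p'(4) - Δ_2) = -24.
Solving: M_0 = -34, M_1 = 32, M_2 = -16, M_3 = -4.

-16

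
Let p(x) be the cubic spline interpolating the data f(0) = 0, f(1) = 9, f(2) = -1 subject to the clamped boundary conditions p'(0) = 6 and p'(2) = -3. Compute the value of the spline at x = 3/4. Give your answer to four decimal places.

8.0859

Put M_i = p'' at the i-th knot. Here h = (1, 1) and Δ = (9, -10), so the interior equations h_(i-1)·M_(i-1) + 2(h_(i-1)+h_i)·M_i + h_i·M_(i+1) = 6(Δ_i − Δ_(i-1)) read
  1·M_0 + 4·M_1 + 1·M_2 = 6(Δ_1 - Δ_0) = -114
Clamped end conditions give two more equations: 2h_0·M_0 + h_0·M_1 = 6(Δ_0 - p'(0)) = 18 and h_1·M_1 + 2h_1·M_2 = 6(p'(2) - Δ_1) = 42.
Solving the tridiagonal system: M_0 = 33, M_1 = -48, M_2 = 45.
On [0, 1], p(x) = 0 + 6·x + 33/2·x² - 27/2·x³.
With x = 3/4: p(3/4) = 1035/128.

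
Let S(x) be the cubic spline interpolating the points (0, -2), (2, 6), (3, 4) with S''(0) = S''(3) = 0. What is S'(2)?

With M_i denoting the second derivative at x_i, h_i = 2, 1, and Δ_i = (y_(i+1) − y_i)/h_i = 4, -2:
  2·M_0 + 6·M_1 + 1·M_2 = 6(Δ_1 - Δ_0) = -36
Natural end conditions: M_0 = M_2 = 0.
Hence M_0 = 0, M_1 = -6, M_2 = 0.
On [2, 3], S'(x) = b_1 + 2c_1·(x - 2) + 3d_1·(x - 2)² with b_1 = Δ_1 - h_1(2M_1 + M_2)/6 = 0, c_1 = M_1/2 = -3, d_1 = (M_2 - M_1)/(6h_1) = 1. So S'(2) = 0.

0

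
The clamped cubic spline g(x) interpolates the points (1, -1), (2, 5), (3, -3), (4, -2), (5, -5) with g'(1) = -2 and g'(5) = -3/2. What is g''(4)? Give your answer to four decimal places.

Put M_i = g'' at the i-th knot. Here h = (1, 1, 1, 1) and Δ = (6, -8, 1, -3), so the interior equations h_(i-1)·M_(i-1) + 2(h_(i-1)+h_i)·M_i + h_i·M_(i+1) = 6(Δ_i − Δ_(i-1)) read
  1·M_0 + 4·M_1 + 1·M_2 = 6(Δ_1 - Δ_0) = -84
  1·M_1 + 4·M_2 + 1·M_3 = 6(Δ_2 - Δ_1) = 54
  1·M_2 + 4·M_3 + 1·M_4 = 6(Δ_3 - Δ_2) = -24
Clamped end conditions give two more equations: 2h_0·M_0 + h_0·M_1 = 6(Δ_0 - g'(1)) = 48 and h_3·M_3 + 2h_3·M_4 = 6(g'(5) - Δ_3) = 9.
Solving the tridiagonal system: M_0 = 2425/56, M_1 = -1081/28, M_2 = 217/8, M_3 = -445/28, M_4 = 697/56.

-15.8929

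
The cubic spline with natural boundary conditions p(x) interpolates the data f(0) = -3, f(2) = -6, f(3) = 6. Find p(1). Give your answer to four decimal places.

-7.8750

Put m_i = p'' at the i-th knot. Here h = (2, 1) and Δ = (-3/2, 12), so the interior equations h_(i-1)·m_(i-1) + 2(h_(i-1)+h_i)·m_i + h_i·m_(i+1) = 6(Δ_i − Δ_(i-1)) read
  2·m_0 + 6·m_1 + 1·m_2 = 6(Δ_1 - Δ_0) = 81
Natural end conditions: m_0 = m_2 = 0.
Solving: m_0 = 0, m_1 = 27/2, m_2 = 0.
On [0, 2], p(x) = -3 - 6·x + 0·x² + 9/8·x³.
With x = 1: p(1) = -63/8.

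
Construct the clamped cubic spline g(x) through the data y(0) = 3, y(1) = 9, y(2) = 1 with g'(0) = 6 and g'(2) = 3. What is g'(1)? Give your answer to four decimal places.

-3.7500

Write M_i for g''(x_i). With h_i = 1, 1 and divided differences Δ_i = 6, -8, the continuity of g' gives the tridiagonal system
  1·M_0 + 4·M_1 + 1·M_2 = 6(Δ_1 - Δ_0) = -84
Clamped end conditions give two more equations: 2h_0·M_0 + h_0·M_1 = 6(Δ_0 - g'(0)) = 0 and h_1·M_1 + 2h_1·M_2 = 6(g'(2) - Δ_1) = 66.
Solving the tridiagonal system: M_0 = 39/2, M_1 = -39, M_2 = 105/2.
On [1, 2], g'(x) = b_1 + 2c_1·(x - 1) + 3d_1·(x - 1)² with b_1 = Δ_1 - h_1(2M_1 + M_2)/6 = -15/4, c_1 = M_1/2 = -39/2, d_1 = (M_2 - M_1)/(6h_1) = 61/4. So g'(1) = -15/4.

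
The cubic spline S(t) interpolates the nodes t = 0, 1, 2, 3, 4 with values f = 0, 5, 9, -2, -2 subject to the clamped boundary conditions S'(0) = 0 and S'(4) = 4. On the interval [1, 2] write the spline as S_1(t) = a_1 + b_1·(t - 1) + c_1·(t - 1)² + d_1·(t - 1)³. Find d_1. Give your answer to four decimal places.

-5.2143

With M_i denoting the second derivative at x_i, h_i = 1, 1, 1, 1, and Δ_i = (y_(i+1) − y_i)/h_i = 5, 4, -11, 0:
  1·M_0 + 4·M_1 + 1·M_2 = 6(Δ_1 - Δ_0) = -6
  1·M_1 + 4·M_2 + 1·M_3 = 6(Δ_2 - Δ_1) = -90
  1·M_2 + 4·M_3 + 1·M_4 = 6(Δ_3 - Δ_2) = 66
Clamped end conditions give two more equations: 2h_0·M_0 + h_0·M_1 = 6(Δ_0 - S'(0)) = 30 and h_3·M_3 + 2h_3·M_4 = 6(S'(4) - Δ_3) = 24.
Forward elimination and back-substitution give M_0 = 97/7, M_1 = 16/7, M_2 = -29, M_3 = 166/7, M_4 = 1/7.
On [1, 2], with S_1(t) = a_1 + b_1·(t - 1) + c_1·(t - 1)² + d_1·(t - 1)³: c_1 = M_1/2 = 8/7, d_1 = (M_2 - M_1)/(6h_1) = -73/14, b_1 = Δ_1 - h_1(2M_1 + M_2)/6 = 113/14.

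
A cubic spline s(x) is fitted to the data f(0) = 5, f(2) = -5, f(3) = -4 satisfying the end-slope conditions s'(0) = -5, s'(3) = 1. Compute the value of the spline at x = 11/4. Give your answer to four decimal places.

-4.3438

Write M_i for s''(x_i). With h_i = 2, 1 and divided differences Δ_i = -5, 1, the continuity of s' gives the tridiagonal system
  2·M_0 + 6·M_1 + 1·M_2 = 6(Δ_1 - Δ_0) = 36
Clamped end conditions give two more equations: 2h_0·M_0 + h_0·M_1 = 6(Δ_0 - s'(0)) = 0 and h_1·M_1 + 2h_1·M_2 = 6(s'(3) - Δ_1) = 0.
Solving: M_0 = -4, M_1 = 8, M_2 = -4.
On [2, 3], s(x) = -5 - 1·(x - 2) + 4·(x - 2)² - 2·(x - 2)³.
With (x - 2) = 3/4: s(11/4) = -139/32.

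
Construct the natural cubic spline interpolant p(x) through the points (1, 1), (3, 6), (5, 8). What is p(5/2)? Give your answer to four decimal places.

Let σ_i = p''(x_i). Step sizes h_i = 2, 2; slopes of the chords Δ_i = (y_(i+1) - y_i)/h_i = 5/2, 1.
  2·σ_0 + 8·σ_1 + 2·σ_2 = 6(Δ_1 - Δ_0) = -9
Natural end conditions: σ_0 = σ_2 = 0.
Solving the tridiagonal system: σ_0 = 0, σ_1 = -9/8, σ_2 = 0.
On [1, 3], p(x) = 1 + 23/8·(x - 1) + 0·(x - 1)² - 3/32·(x - 1)³.
With (x - 1) = 3/2: p(5/2) = 1279/256.

4.9961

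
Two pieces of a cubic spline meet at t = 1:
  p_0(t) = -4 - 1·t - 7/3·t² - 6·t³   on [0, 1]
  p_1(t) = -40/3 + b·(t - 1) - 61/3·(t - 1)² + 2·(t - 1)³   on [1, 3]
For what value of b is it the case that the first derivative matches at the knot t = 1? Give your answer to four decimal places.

p_0'(t) = -1 - 14/3·t - 18·t², so p_0'(1) = -71/3. On the right, p_1'(1) = b, so b = -71/3.

-23.6667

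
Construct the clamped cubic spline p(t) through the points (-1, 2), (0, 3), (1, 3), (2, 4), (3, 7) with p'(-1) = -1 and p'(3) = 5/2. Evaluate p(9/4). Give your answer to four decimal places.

Put m_i = p'' at the i-th knot. Here h = (1, 1, 1, 1) and Δ = (1, 0, 1, 3), so the interior equations h_(i-1)·m_(i-1) + 2(h_(i-1)+h_i)·m_i + h_i·m_(i+1) = 6(Δ_i − Δ_(i-1)) read
  1·m_0 + 4·m_1 + 1·m_2 = 6(Δ_1 - Δ_0) = -6
  1·m_1 + 4·m_2 + 1·m_3 = 6(Δ_2 - Δ_1) = 6
  1·m_2 + 4·m_3 + 1·m_4 = 6(Δ_3 - Δ_2) = 12
Clamped end conditions give two more equations: 2h_0·m_0 + h_0·m_1 = 6(Δ_0 - p'(-1)) = 12 and h_3·m_3 + 2h_3·m_4 = 6(p'(3) - Δ_3) = -3.
Solving the tridiagonal system: m_0 = 445/56, m_1 = -109/28, m_2 = 13/8, m_3 = 95/28, m_4 = -179/56.
On [2, 3], p(t) = 4 + 269/112·(t - 2) + 95/56·(t - 2)² - 123/112·(t - 2)³.
With (t - 2) = 1/4: p(9/4) = 33613/7168.

4.6893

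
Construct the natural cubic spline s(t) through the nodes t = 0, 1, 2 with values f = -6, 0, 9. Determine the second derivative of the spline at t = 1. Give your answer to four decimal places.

Let M_i = s''(x_i). Step sizes h_i = 1, 1; slopes of the chords Δ_i = (y_(i+1) - y_i)/h_i = 6, 9.
  1·M_0 + 4·M_1 + 1·M_2 = 6(Δ_1 - Δ_0) = 18
Natural end conditions: M_0 = M_2 = 0.
Solving: M_0 = 0, M_1 = 9/2, M_2 = 0.

4.5000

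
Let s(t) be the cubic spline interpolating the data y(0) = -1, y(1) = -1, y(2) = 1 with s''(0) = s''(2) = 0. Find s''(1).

3

Write M_i for s''(x_i). With h_i = 1, 1 and divided differences Δ_i = 0, 2, the continuity of s' gives the tridiagonal system
  1·M_0 + 4·M_1 + 1·M_2 = 6(Δ_1 - Δ_0) = 12
Natural end conditions: M_0 = M_2 = 0.
Hence M_0 = 0, M_1 = 3, M_2 = 0.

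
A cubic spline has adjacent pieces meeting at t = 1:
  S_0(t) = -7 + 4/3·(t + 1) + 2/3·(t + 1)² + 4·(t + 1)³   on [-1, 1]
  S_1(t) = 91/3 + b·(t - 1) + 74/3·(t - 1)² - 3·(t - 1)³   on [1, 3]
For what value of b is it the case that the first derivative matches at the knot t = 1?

52

S_0'(t) = 4/3 + 4/3·(t + 1) + 12·(t + 1)², so S_0'(1) = 52. On the right, S_1'(1) = b, so b = 52.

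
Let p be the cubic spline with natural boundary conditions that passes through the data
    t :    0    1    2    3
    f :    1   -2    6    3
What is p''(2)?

Write σ_i for p''(x_i). With h_i = 1, 1, 1 and divided differences Δ_i = -3, 8, -3, the continuity of p' gives the tridiagonal system
  1·σ_0 + 4·σ_1 + 1·σ_2 = 6(Δ_1 - Δ_0) = 66
  1·σ_1 + 4·σ_2 + 1·σ_3 = 6(Δ_2 - Δ_1) = -66
Natural end conditions: σ_0 = σ_3 = 0.
Hence σ_0 = 0, σ_1 = 22, σ_2 = -22, σ_3 = 0.

-22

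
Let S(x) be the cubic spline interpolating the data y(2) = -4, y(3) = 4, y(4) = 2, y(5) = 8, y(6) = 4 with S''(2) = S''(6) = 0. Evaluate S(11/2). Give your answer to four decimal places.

Write m_i for S''(x_i). With h_i = 1, 1, 1, 1 and divided differences Δ_i = 8, -2, 6, -4, the continuity of S' gives the tridiagonal system
  1·m_0 + 4·m_1 + 1·m_2 = 6(Δ_1 - Δ_0) = -60
  1·m_1 + 4·m_2 + 1·m_3 = 6(Δ_2 - Δ_1) = 48
  1·m_2 + 4·m_3 + 1·m_4 = 6(Δ_3 - Δ_2) = -60
Natural end conditions: m_0 = m_4 = 0.
Solving the tridiagonal system: m_0 = 0, m_1 = -144/7, m_2 = 156/7, m_3 = -144/7, m_4 = 0.
On [5, 6], S(x) = 8 + 20/7·(x - 5) - 72/7·(x - 5)² + 24/7·(x - 5)³.
With (x - 5) = 1/2: S(11/2) = 51/7.

7.2857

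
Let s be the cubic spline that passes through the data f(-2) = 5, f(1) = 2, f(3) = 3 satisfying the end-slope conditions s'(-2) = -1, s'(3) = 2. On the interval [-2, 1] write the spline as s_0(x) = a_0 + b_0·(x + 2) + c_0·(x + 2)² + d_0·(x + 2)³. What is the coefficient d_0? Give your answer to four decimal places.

Let σ_i = s''(x_i). Step sizes h_i = 3, 2; slopes of the chords Δ_i = (y_(i+1) - y_i)/h_i = -1, 1/2.
  3·σ_0 + 10·σ_1 + 2·σ_2 = 6(Δ_1 - Δ_0) = 9
Clamped end conditions give two more equations: 2h_0·σ_0 + h_0·σ_1 = 6(Δ_0 - s'(-2)) = 0 and h_1·σ_1 + 2h_1·σ_2 = 6(s'(3) - Δ_1) = 9.
Solving the tridiagonal system: σ_0 = -3/10, σ_1 = 3/5, σ_2 = 39/20.
On [-2, 1], with s_0(x) = a_0 + b_0·(x + 2) + c_0·(x + 2)² + d_0·(x + 2)³: c_0 = σ_0/2 = -3/20, d_0 = (σ_1 - σ_0)/(6h_0) = 1/20, b_0 = Δ_0 - h_0(2σ_0 + σ_1)/6 = -1.

0.0500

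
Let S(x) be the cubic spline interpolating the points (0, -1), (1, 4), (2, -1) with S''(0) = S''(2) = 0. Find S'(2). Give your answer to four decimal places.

With M_i denoting the second derivative at x_i, h_i = 1, 1, and Δ_i = (y_(i+1) − y_i)/h_i = 5, -5:
  1·M_0 + 4·M_1 + 1·M_2 = 6(Δ_1 - Δ_0) = -60
Natural end conditions: M_0 = M_2 = 0.
Solving the tridiagonal system: M_0 = 0, M_1 = -15, M_2 = 0.
On [1, 2], S'(x) = b_1 + 2c_1·(x - 1) + 3d_1·(x - 1)² with b_1 = Δ_1 - h_1(2M_1 + M_2)/6 = 0, c_1 = M_1/2 = -15/2, d_1 = (M_2 - M_1)/(6h_1) = 5/2. So S'(2) = -15/2.

-7.5000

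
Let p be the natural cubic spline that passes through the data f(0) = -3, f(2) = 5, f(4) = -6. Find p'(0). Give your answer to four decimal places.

Let m_i = p''(x_i). Step sizes h_i = 2, 2; slopes of the chords Δ_i = (y_(i+1) - y_i)/h_i = 4, -11/2.
  2·m_0 + 8·m_1 + 2·m_2 = 6(Δ_1 - Δ_0) = -57
Natural end conditions: m_0 = m_2 = 0.
Solving: m_0 = 0, m_1 = -57/8, m_2 = 0.
On [0, 2], p'(t) = b_0 + 2c_0·t + 3d_0·t² with b_0 = Δ_0 - h_0(2m_0 + m_1)/6 = 51/8, c_0 = m_0/2 = 0, d_0 = (m_1 - m_0)/(6h_0) = -19/32. So p'(0) = 51/8.

6.3750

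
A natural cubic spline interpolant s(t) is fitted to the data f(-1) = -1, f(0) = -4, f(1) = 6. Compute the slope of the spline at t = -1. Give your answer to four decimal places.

Write M_i for s''(x_i). With h_i = 1, 1 and divided differences Δ_i = -3, 10, the continuity of s' gives the tridiagonal system
  1·M_0 + 4·M_1 + 1·M_2 = 6(Δ_1 - Δ_0) = 78
Natural end conditions: M_0 = M_2 = 0.
Solving: M_0 = 0, M_1 = 39/2, M_2 = 0.
On [-1, 0], s'(t) = b_0 + 2c_0·(t + 1) + 3d_0·(t + 1)² with b_0 = Δ_0 - h_0(2M_0 + M_1)/6 = -25/4, c_0 = M_0/2 = 0, d_0 = (M_1 - M_0)/(6h_0) = 13/4. So s'(-1) = -25/4.

-6.2500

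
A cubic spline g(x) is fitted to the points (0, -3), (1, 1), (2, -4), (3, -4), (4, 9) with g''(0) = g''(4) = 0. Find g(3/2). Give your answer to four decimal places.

-0.9777

Let σ_i = g''(x_i). Step sizes h_i = 1, 1, 1, 1; slopes of the chords Δ_i = (y_(i+1) - y_i)/h_i = 4, -5, 0, 13.
  1·σ_0 + 4·σ_1 + 1·σ_2 = 6(Δ_1 - Δ_0) = -54
  1·σ_1 + 4·σ_2 + 1·σ_3 = 6(Δ_2 - Δ_1) = 30
  1·σ_2 + 4·σ_3 + 1·σ_4 = 6(Δ_3 - Δ_2) = 78
Natural end conditions: σ_0 = σ_4 = 0.
Solving the tridiagonal system: σ_0 = 0, σ_1 = -213/14, σ_2 = 48/7, σ_3 = 249/14, σ_4 = 0.
On [1, 2], g(x) = 1 - 15/14·(x - 1) - 213/28·(x - 1)² + 103/28·(x - 1)³.
With (x - 1) = 1/2: g(3/2) = -219/224.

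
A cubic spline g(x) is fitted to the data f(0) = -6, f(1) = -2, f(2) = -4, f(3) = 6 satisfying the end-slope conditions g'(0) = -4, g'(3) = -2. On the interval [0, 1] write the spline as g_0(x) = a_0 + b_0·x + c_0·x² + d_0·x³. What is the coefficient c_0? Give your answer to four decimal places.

19.0667

With M_i denoting the second derivative at x_i, h_i = 1, 1, 1, and Δ_i = (y_(i+1) − y_i)/h_i = 4, -2, 10:
  1·M_0 + 4·M_1 + 1·M_2 = 6(Δ_1 - Δ_0) = -36
  1·M_1 + 4·M_2 + 1·M_3 = 6(Δ_2 - Δ_1) = 72
Clamped end conditions give two more equations: 2h_0·M_0 + h_0·M_1 = 6(Δ_0 - g'(0)) = 48 and h_2·M_2 + 2h_2·M_3 = 6(g'(3) - Δ_2) = -72.
Solving: M_0 = 572/15, M_1 = -424/15, M_2 = 584/15, M_3 = -832/15.
On [0, 1], with g_0(x) = a_0 + b_0·x + c_0·x² + d_0·x³: c_0 = M_0/2 = 286/15, d_0 = (M_1 - M_0)/(6h_0) = -166/15, b_0 = Δ_0 - h_0(2M_0 + M_1)/6 = -4.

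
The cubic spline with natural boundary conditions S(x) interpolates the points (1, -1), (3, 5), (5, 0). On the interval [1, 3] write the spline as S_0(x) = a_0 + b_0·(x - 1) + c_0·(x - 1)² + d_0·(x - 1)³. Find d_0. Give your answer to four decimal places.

-0.3438

Let m_i = S''(x_i). Step sizes h_i = 2, 2; slopes of the chords Δ_i = (y_(i+1) - y_i)/h_i = 3, -5/2.
  2·m_0 + 8·m_1 + 2·m_2 = 6(Δ_1 - Δ_0) = -33
Natural end conditions: m_0 = m_2 = 0.
Hence m_0 = 0, m_1 = -33/8, m_2 = 0.
On [1, 3], with S_0(x) = a_0 + b_0·(x - 1) + c_0·(x - 1)² + d_0·(x - 1)³: c_0 = m_0/2 = 0, d_0 = (m_1 - m_0)/(6h_0) = -11/32, b_0 = Δ_0 - h_0(2m_0 + m_1)/6 = 35/8.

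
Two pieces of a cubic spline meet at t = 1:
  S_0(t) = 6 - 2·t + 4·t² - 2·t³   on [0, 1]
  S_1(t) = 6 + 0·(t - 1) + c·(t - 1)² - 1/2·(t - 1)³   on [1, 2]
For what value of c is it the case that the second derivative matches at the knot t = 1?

-2

S_0''(t) = 8 - 12·t, so S_0''(1) = -4. On the right, S_1''(1) = 2c, so c = -2.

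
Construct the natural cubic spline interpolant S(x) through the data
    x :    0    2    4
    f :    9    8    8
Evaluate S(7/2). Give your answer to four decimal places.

7.9414

With M_i denoting the second derivative at x_i, h_i = 2, 2, and Δ_i = (y_(i+1) − y_i)/h_i = -1/2, 0:
  2·M_0 + 8·M_1 + 2·M_2 = 6(Δ_1 - Δ_0) = 3
Natural end conditions: M_0 = M_2 = 0.
Solving: M_0 = 0, M_1 = 3/8, M_2 = 0.
On [2, 4], S(x) = 8 - 1/4·(x - 2) + 3/16·(x - 2)² - 1/32·(x - 2)³.
With (x - 2) = 3/2: S(7/2) = 2033/256.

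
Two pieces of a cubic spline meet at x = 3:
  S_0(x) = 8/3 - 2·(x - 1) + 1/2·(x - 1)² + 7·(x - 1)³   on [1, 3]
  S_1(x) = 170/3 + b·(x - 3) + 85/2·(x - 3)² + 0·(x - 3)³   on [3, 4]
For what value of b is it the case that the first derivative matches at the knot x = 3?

84

S_0'(x) = -2 + 1·(x - 1) + 21·(x - 1)², so S_0'(3) = 84. On the right, S_1'(3) = b, so b = 84.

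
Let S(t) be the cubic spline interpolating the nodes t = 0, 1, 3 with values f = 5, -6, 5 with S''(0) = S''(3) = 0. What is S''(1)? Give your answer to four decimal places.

With m_i denoting the second derivative at x_i, h_i = 1, 2, and Δ_i = (y_(i+1) − y_i)/h_i = -11, 11/2:
  1·m_0 + 6·m_1 + 2·m_2 = 6(Δ_1 - Δ_0) = 99
Natural end conditions: m_0 = m_2 = 0.
Solving: m_0 = 0, m_1 = 33/2, m_2 = 0.

16.5000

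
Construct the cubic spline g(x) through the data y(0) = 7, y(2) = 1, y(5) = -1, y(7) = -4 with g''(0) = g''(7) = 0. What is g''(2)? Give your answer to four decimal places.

1.7033

With m_i denoting the second derivative at x_i, h_i = 2, 3, 2, and Δ_i = (y_(i+1) − y_i)/h_i = -3, -2/3, -3/2:
  2·m_0 + 10·m_1 + 3·m_2 = 6(Δ_1 - Δ_0) = 14
  3·m_1 + 10·m_2 + 2·m_3 = 6(Δ_2 - Δ_1) = -5
Natural end conditions: m_0 = m_3 = 0.
Hence m_0 = 0, m_1 = 155/91, m_2 = -92/91, m_3 = 0.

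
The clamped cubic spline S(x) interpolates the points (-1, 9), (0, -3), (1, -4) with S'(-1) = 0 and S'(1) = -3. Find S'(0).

Let M_i = S''(x_i). Step sizes h_i = 1, 1; slopes of the chords Δ_i = (y_(i+1) - y_i)/h_i = -12, -1.
  1·M_0 + 4·M_1 + 1·M_2 = 6(Δ_1 - Δ_0) = 66
Clamped end conditions give two more equations: 2h_0·M_0 + h_0·M_1 = 6(Δ_0 - S'(-1)) = -72 and h_1·M_1 + 2h_1·M_2 = 6(S'(1) - Δ_1) = -12.
Forward elimination and back-substitution give M_0 = -54, M_1 = 36, M_2 = -24.
On [0, 1], S'(x) = b_1 + 2c_1·x + 3d_1·x² with b_1 = Δ_1 - h_1(2M_1 + M_2)/6 = -9, c_1 = M_1/2 = 18, d_1 = (M_2 - M_1)/(6h_1) = -10. So S'(0) = -9.

-9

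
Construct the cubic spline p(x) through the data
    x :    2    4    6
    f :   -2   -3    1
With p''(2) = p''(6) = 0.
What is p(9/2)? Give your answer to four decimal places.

-2.4102

With m_i denoting the second derivative at x_i, h_i = 2, 2, and Δ_i = (y_(i+1) − y_i)/h_i = -1/2, 2:
  2·m_0 + 8·m_1 + 2·m_2 = 6(Δ_1 - Δ_0) = 15
Natural end conditions: m_0 = m_2 = 0.
Hence m_0 = 0, m_1 = 15/8, m_2 = 0.
On [4, 6], p(x) = -3 + 3/4·(x - 4) + 15/16·(x - 4)² - 5/32·(x - 4)³.
With (x - 4) = 1/2: p(9/2) = -617/256.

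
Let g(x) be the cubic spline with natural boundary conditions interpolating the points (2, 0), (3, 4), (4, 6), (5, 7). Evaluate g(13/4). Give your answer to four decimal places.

4.6844

Put σ_i = g'' at the i-th knot. Here h = (1, 1, 1) and Δ = (4, 2, 1), so the interior equations h_(i-1)·σ_(i-1) + 2(h_(i-1)+h_i)·σ_i + h_i·σ_(i+1) = 6(Δ_i − Δ_(i-1)) read
  1·σ_0 + 4·σ_1 + 1·σ_2 = 6(Δ_1 - Δ_0) = -12
  1·σ_1 + 4·σ_2 + 1·σ_3 = 6(Δ_2 - Δ_1) = -6
Natural end conditions: σ_0 = σ_3 = 0.
Forward elimination and back-substitution give σ_0 = 0, σ_1 = -14/5, σ_2 = -4/5, σ_3 = 0.
On [3, 4], g(x) = 4 + 46/15·(x - 3) - 7/5·(x - 3)² + 1/3·(x - 3)³.
With (x - 3) = 1/4: g(13/4) = 1499/320.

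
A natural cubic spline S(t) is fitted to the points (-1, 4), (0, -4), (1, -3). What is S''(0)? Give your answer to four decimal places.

13.5000

Let m_i = S''(x_i). Step sizes h_i = 1, 1; slopes of the chords Δ_i = (y_(i+1) - y_i)/h_i = -8, 1.
  1·m_0 + 4·m_1 + 1·m_2 = 6(Δ_1 - Δ_0) = 54
Natural end conditions: m_0 = m_2 = 0.
Solving the tridiagonal system: m_0 = 0, m_1 = 27/2, m_2 = 0.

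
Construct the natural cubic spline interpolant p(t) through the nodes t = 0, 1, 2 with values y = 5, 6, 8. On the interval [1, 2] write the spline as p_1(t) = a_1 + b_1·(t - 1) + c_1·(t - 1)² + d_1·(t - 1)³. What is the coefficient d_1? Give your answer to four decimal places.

Let M_i = p''(x_i). Step sizes h_i = 1, 1; slopes of the chords Δ_i = (y_(i+1) - y_i)/h_i = 1, 2.
  1·M_0 + 4·M_1 + 1·M_2 = 6(Δ_1 - Δ_0) = 6
Natural end conditions: M_0 = M_2 = 0.
Hence M_0 = 0, M_1 = 3/2, M_2 = 0.
On [1, 2], with p_1(t) = a_1 + b_1·(t - 1) + c_1·(t - 1)² + d_1·(t - 1)³: c_1 = M_1/2 = 3/4, d_1 = (M_2 - M_1)/(6h_1) = -1/4, b_1 = Δ_1 - h_1(2M_1 + M_2)/6 = 3/2.

-0.2500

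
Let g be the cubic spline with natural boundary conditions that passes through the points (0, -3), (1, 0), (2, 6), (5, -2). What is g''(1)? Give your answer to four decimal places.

Let m_i = g''(x_i). Step sizes h_i = 1, 1, 3; slopes of the chords Δ_i = (y_(i+1) - y_i)/h_i = 3, 6, -8/3.
  1·m_0 + 4·m_1 + 1·m_2 = 6(Δ_1 - Δ_0) = 18
  1·m_1 + 8·m_2 + 3·m_3 = 6(Δ_2 - Δ_1) = -52
Natural end conditions: m_0 = m_3 = 0.
Forward elimination and back-substitution give m_0 = 0, m_1 = 196/31, m_2 = -226/31, m_3 = 0.

6.3226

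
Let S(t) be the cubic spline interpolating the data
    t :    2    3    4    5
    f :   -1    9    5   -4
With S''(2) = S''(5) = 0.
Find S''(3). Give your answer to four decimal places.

-20.4000

Put σ_i = S'' at the i-th knot. Here h = (1, 1, 1) and Δ = (10, -4, -9), so the interior equations h_(i-1)·σ_(i-1) + 2(h_(i-1)+h_i)·σ_i + h_i·σ_(i+1) = 6(Δ_i − Δ_(i-1)) read
  1·σ_0 + 4·σ_1 + 1·σ_2 = 6(Δ_1 - Δ_0) = -84
  1·σ_1 + 4·σ_2 + 1·σ_3 = 6(Δ_2 - Δ_1) = -30
Natural end conditions: σ_0 = σ_3 = 0.
Solving: σ_0 = 0, σ_1 = -102/5, σ_2 = -12/5, σ_3 = 0.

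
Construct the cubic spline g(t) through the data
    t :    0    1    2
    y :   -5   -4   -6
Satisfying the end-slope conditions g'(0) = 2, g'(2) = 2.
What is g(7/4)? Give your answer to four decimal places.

-6.0508

Put M_i = g'' at the i-th knot. Here h = (1, 1) and Δ = (1, -2), so the interior equations h_(i-1)·M_(i-1) + 2(h_(i-1)+h_i)·M_i + h_i·M_(i+1) = 6(Δ_i − Δ_(i-1)) read
  1·M_0 + 4·M_1 + 1·M_2 = 6(Δ_1 - Δ_0) = -18
Clamped end conditions give two more equations: 2h_0·M_0 + h_0·M_1 = 6(Δ_0 - g'(0)) = -6 and h_1·M_1 + 2h_1·M_2 = 6(g'(2) - Δ_1) = 24.
Forward elimination and back-substitution give M_0 = 3/2, M_1 = -9, M_2 = 33/2.
On [1, 2], g(t) = -4 - 7/4·(t - 1) - 9/2·(t - 1)² + 17/4·(t - 1)³.
With (t - 1) = 3/4: g(7/4) = -1549/256.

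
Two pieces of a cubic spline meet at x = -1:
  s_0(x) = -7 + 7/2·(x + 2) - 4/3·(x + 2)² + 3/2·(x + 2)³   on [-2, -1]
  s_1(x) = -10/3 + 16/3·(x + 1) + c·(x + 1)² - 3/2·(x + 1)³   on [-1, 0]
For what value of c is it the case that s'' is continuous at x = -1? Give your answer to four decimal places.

3.1667

s_0''(x) = -8/3 + 9·(x + 2), so s_0''(-1) = 19/3. On the right, s_1''(-1) = 2c, so c = 19/6.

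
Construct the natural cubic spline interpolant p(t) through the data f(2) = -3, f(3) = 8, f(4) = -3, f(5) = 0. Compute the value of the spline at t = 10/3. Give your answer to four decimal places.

5.3111

Put σ_i = p'' at the i-th knot. Here h = (1, 1, 1) and Δ = (11, -11, 3), so the interior equations h_(i-1)·σ_(i-1) + 2(h_(i-1)+h_i)·σ_i + h_i·σ_(i+1) = 6(Δ_i − Δ_(i-1)) read
  1·σ_0 + 4·σ_1 + 1·σ_2 = 6(Δ_1 - Δ_0) = -132
  1·σ_1 + 4·σ_2 + 1·σ_3 = 6(Δ_2 - Δ_1) = 84
Natural end conditions: σ_0 = σ_3 = 0.
Solving the tridiagonal system: σ_0 = 0, σ_1 = -204/5, σ_2 = 156/5, σ_3 = 0.
On [3, 4], p(t) = 8 - 13/5·(t - 3) - 102/5·(t - 3)² + 12·(t - 3)³.
With (t - 3) = 1/3: p(10/3) = 239/45.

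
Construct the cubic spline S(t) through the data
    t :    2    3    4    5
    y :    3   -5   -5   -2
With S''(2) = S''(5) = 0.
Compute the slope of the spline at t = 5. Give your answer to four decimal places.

3.2667

Write M_i for S''(x_i). With h_i = 1, 1, 1 and divided differences Δ_i = -8, 0, 3, the continuity of S' gives the tridiagonal system
  1·M_0 + 4·M_1 + 1·M_2 = 6(Δ_1 - Δ_0) = 48
  1·M_1 + 4·M_2 + 1·M_3 = 6(Δ_2 - Δ_1) = 18
Natural end conditions: M_0 = M_3 = 0.
Solving the tridiagonal system: M_0 = 0, M_1 = 58/5, M_2 = 8/5, M_3 = 0.
On [4, 5], S'(t) = b_2 + 2c_2·(t - 4) + 3d_2·(t - 4)² with b_2 = Δ_2 - h_2(2M_2 + M_3)/6 = 37/15, c_2 = M_2/2 = 4/5, d_2 = (M_3 - M_2)/(6h_2) = -4/15. So S'(5) = 49/15.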